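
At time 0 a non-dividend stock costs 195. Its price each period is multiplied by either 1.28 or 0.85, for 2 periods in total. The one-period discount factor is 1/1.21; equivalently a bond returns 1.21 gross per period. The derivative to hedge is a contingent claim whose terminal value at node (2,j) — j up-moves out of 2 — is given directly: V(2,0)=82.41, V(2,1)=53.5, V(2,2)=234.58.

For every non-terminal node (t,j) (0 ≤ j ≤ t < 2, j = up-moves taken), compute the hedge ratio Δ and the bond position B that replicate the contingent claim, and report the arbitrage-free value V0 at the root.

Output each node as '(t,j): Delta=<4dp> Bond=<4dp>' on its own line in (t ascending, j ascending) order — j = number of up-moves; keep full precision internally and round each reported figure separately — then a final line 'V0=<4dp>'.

(0,0): Delta=1.4478 Bond=-158.5744
(1,0): Delta=-0.4056 Bond=115.3369
(1,1): Delta=1.6872 Bond=-251.6106
V0=123.7543

Under the risk-neutral measure, an up-move has probability p* = (R−d)/(u−d) = 0.8372 and values discount at R = 1.21.
At expiry t=2: V(2,0)=82.4100, V(2,1)=53.5000, V(2,2)=234.5800
Node (1,0) S=165.7500: V=(p*·53.5000+(1−p*)·82.4100)/1.21=48.1044; Δ=(53.5000−82.4100)/(212.1600−140.8875)=-0.4056; B=V−Δ·S=115.3369
Node (1,1) S=249.6000: V=(p*·234.5800+(1−p*)·53.5000)/1.21=169.5057; Δ=(234.5800−53.5000)/(319.4880−212.1600)=1.6872; B=V−Δ·S=-251.6106
Node (0,0) S=195.0000: V=(p*·169.5057+(1−p*)·48.1044)/1.21=123.7543; Δ=(169.5057−48.1044)/(249.6000−165.7500)=1.4478; B=V−Δ·S=-158.5744
The time-0 hedge costs 123.7543, which is the no-arbitrage price.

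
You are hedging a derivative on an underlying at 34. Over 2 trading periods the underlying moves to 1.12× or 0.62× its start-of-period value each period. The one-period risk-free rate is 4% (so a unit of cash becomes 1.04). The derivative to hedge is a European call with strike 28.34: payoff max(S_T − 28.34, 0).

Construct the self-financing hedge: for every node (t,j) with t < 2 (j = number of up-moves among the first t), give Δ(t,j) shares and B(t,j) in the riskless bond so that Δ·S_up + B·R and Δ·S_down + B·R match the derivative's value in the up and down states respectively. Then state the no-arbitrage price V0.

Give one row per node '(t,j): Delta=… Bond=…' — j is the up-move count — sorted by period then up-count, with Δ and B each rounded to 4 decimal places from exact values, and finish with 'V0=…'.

Under the risk-neutral measure, an up-move has probability p* = (R−d)/(u−d) = 0.8400 and values discount at R = 1.04.
Payoff layer (t=2): V(2,0)=0.0000, V(2,1)=0.0000, V(2,2)=14.3096
(1,0): S=21.0800. Δ = (V_up−V_dn)/(S_up−S_dn) = (0.0000−0.0000)/(23.6096−13.0696) = 0.0000. V = [p*·0.0000 + (1−p*)·0.0000]/1.04 = 0.0000. B = V − Δ·S = 0.0000.
(1,1): S=38.0800. Δ = (V_up−V_dn)/(S_up−S_dn) = (14.3096−0.0000)/(42.6496−23.6096) = 0.7516. V = [p*·14.3096 + (1−p*)·0.0000]/1.04 = 11.5578. B = V − Δ·S = -17.0614.
(0,0): S=34.0000. Δ = (V_up−V_dn)/(S_up−S_dn) = (11.5578−0.0000)/(38.0800−21.0800) = 0.6799. V = [p*·11.5578 + (1−p*)·0.0000]/1.04 = 9.3351. B = V − Δ·S = -13.7804.
Check: Δ(0,0)·S0 + B(0,0) = 9.3351 = V0.

(0,0): Delta=0.6799 Bond=-13.7804
(1,0): Delta=0.0000 Bond=0.0000
(1,1): Delta=0.7516 Bond=-17.0614
V0=9.3351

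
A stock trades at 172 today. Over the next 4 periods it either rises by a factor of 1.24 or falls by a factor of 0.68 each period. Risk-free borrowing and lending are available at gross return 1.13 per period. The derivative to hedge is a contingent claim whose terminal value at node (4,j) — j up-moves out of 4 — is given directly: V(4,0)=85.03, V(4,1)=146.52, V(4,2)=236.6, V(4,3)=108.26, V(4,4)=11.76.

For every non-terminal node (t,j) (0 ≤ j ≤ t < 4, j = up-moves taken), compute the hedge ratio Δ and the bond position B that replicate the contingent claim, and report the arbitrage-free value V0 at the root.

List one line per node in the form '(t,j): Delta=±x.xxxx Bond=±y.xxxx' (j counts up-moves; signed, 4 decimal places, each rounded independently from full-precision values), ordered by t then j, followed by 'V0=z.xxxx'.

Since d<R<u, set p* = (R−d)/(u−d) = 0.8036; price each node as the discounted p*-expectation of its children.
At expiry t=4: V(4,0)=85.0300, V(4,1)=146.5200, V(4,2)=236.6000, V(4,3)=108.2600, V(4,4)=11.7600
Node (3,0) S=54.0823: V=(p*·146.5200+(1−p*)·85.0300)/1.13=118.9749; Δ=(146.5200−85.0300)/(67.0621−36.7760)=2.0303; B=V−Δ·S=9.1713
Node (3,1) S=98.6207: V=(p*·236.6000+(1−p*)·146.5200)/1.13=193.7219; Δ=(236.6000−146.5200)/(122.2896−67.0621)=1.6311; B=V−Δ·S=32.8647
Node (3,2) S=179.8377: V=(p*·108.2600+(1−p*)·236.6000)/1.13=118.1147; Δ=(108.2600−236.6000)/(222.9987−122.2896)=-1.2744; B=V−Δ·S=347.2933
Node (3,3) S=327.9393: V=(p*·11.7600+(1−p*)·108.2600)/1.13=27.1817; Δ=(11.7600−108.2600)/(406.6448−222.9987)=-0.5255; B=V−Δ·S=199.5032
Node (2,0) S=79.5328: V=(p*·193.7219+(1−p*)·118.9749)/1.13=158.4420; Δ=(193.7219−118.9749)/(98.6207−54.0823)=1.6783; B=V−Δ·S=24.9652
Node (2,1) S=145.0304: V=(p*·118.1147+(1−p*)·193.7219)/1.13=117.6691; Δ=(118.1147−193.7219)/(179.8377−98.6207)=-0.9309; B=V−Δ·S=252.6819
Node (2,2) S=264.4672: V=(p*·27.1817+(1−p*)·118.1147)/1.13=39.8616; Δ=(27.1817−118.1147)/(327.9393−179.8377)=-0.6140; B=V−Δ·S=202.2419
Node (1,0) S=116.9600: V=(p*·117.6691+(1−p*)·158.4420)/1.13=111.2195; Δ=(117.6691−158.4420)/(145.0304−79.5328)=-0.6225; B=V−Δ·S=184.0282
Node (1,1) S=213.2800: V=(p*·39.8616+(1−p*)·117.6691)/1.13=48.8011; Δ=(39.8616−117.6691)/(264.4672−145.0304)=-0.6515; B=V−Δ·S=187.7432
Node (0,0) S=172.0000: V=(p*·48.8011+(1−p*)·111.2195)/1.13=54.0370; Δ=(48.8011−111.2195)/(213.2800−116.9600)=-0.6480; B=V−Δ·S=165.4986
Each (Δ,B) replicates both successor values, so the strategy is self-financing and V0 is arbitrage-free.

(0,0): Delta=-0.6480 Bond=165.4986
(1,0): Delta=-0.6225 Bond=184.0282
(1,1): Delta=-0.6515 Bond=187.7432
(2,0): Delta=1.6783 Bond=24.9652
(2,1): Delta=-0.9309 Bond=252.6819
(2,2): Delta=-0.6140 Bond=202.2419
(3,0): Delta=2.0303 Bond=9.1713
(3,1): Delta=1.6311 Bond=32.8647
(3,2): Delta=-1.2744 Bond=347.2933
(3,3): Delta=-0.5255 Bond=199.5032
V0=54.0370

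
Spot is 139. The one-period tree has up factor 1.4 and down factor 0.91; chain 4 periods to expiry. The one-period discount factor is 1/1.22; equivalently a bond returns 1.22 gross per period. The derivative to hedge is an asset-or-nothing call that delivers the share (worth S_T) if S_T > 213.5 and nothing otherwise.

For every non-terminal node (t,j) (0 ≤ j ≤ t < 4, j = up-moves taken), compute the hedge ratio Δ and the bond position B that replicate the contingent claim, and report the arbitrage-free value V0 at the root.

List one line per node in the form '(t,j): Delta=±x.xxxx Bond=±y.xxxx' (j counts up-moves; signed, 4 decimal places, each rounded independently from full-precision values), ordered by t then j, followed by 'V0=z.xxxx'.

Risk-neutral probability p* = (R−d)/(u−d) = (1.22−0.91)/(1.4−0.91) = 0.6327.
Terminal payoffs: V(4,0)=0.0000, V(4,1)=0.0000, V(4,2)=225.6076, V(4,3)=347.0886, V(4,4)=533.9824
Node (3,0) S=104.7464: V=(p*·0.0000+(1−p*)·0.0000)/1.22=0.0000; Δ=(0.0000−0.0000)/(146.6449−95.3192)=0.0000; B=V−Δ·S=0.0000
Node (3,1) S=161.1483: V=(p*·225.6076+(1−p*)·0.0000)/1.22=116.9929; Δ=(225.6076−0.0000)/(225.6076−146.6449)=2.8571; B=V−Δ·S=-343.4307
Node (3,2) S=247.9204: V=(p*·347.0886+(1−p*)·225.6076)/1.22=247.9204; Δ=(347.0886−225.6076)/(347.0886−225.6076)=1.0000; B=V−Δ·S=0.0000
Node (3,3) S=381.4160: V=(p*·533.9824+(1−p*)·347.0886)/1.22=381.4160; Δ=(533.9824−347.0886)/(533.9824−347.0886)=1.0000; B=V−Δ·S=0.0000
Node (2,0) S=115.1059: V=(p*·116.9929+(1−p*)·0.0000)/1.22=60.6688; Δ=(116.9929−0.0000)/(161.1483−104.7464)=2.0743; B=V−Δ·S=-178.0922
Node (2,1) S=177.0860: V=(p*·247.9204+(1−p*)·116.9929)/1.22=163.7906; Δ=(247.9204−116.9929)/(247.9204−161.1483)=1.5089; B=V−Δ·S=-103.4084
Node (2,2) S=272.4400: V=(p*·381.4160+(1−p*)·247.9204)/1.22=272.4400; Δ=(381.4160−247.9204)/(381.4160−247.9204)=1.0000; B=V−Δ·S=0.0000
Node (1,0) S=126.4900: V=(p*·163.7906+(1−p*)·60.6688)/1.22=103.2042; Δ=(163.7906−60.6688)/(177.0860−115.1059)=1.6638; B=V−Δ·S=-107.2486
Node (1,1) S=194.6000: V=(p*·272.4400+(1−p*)·163.7906)/1.22=190.5967; Δ=(272.4400−163.7906)/(272.4400−177.0860)=1.1394; B=V−Δ·S=-31.1367
Node (0,0) S=139.0000: V=(p*·190.5967+(1−p*)·103.2042)/1.22=129.9126; Δ=(190.5967−103.2042)/(194.6000−126.4900)=1.2831; B=V−Δ·S=-48.4395
Self-financing check: at every node Δ·S+B equals the discounted successor values.

(0,0): Delta=1.2831 Bond=-48.4395
(1,0): Delta=1.6638 Bond=-107.2486
(1,1): Delta=1.1394 Bond=-31.1367
(2,0): Delta=2.0743 Bond=-178.0922
(2,1): Delta=1.5089 Bond=-103.4084
(2,2): Delta=1.0000 Bond=0.0000
(3,0): Delta=0.0000 Bond=0.0000
(3,1): Delta=2.8571 Bond=-343.4307
(3,2): Delta=1.0000 Bond=0.0000
(3,3): Delta=1.0000 Bond=0.0000
V0=129.9126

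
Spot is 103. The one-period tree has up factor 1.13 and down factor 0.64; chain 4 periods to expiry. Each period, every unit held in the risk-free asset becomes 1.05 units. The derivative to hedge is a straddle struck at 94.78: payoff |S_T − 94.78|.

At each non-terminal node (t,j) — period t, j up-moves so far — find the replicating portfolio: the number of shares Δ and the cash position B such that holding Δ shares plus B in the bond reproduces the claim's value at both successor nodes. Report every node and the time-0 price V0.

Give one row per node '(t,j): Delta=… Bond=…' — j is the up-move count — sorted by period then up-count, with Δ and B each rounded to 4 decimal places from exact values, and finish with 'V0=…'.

(0,0): Delta=0.4643 Bond=-13.6310
(1,0): Delta=-0.9868 Bond=81.3441
(1,1): Delta=0.6247 Bond=-32.9773
(2,0): Delta=-1.0000 Bond=85.9683
(2,1): Delta=-0.9853 Bond=85.3026
(2,2): Delta=0.8026 Bond=-58.0269
(3,0): Delta=-1.0000 Bond=90.2667
(3,1): Delta=-1.0000 Bond=90.2667
(3,2): Delta=-0.9837 Bond=89.4313
(3,3): Delta=1.0000 Bond=-90.2667
V0=34.1923

Since d<R<u, set p* = (R−d)/(u−d) = 0.8367; price each node as the discounted p*-expectation of its children.
Payoff layer (t=4): V(4,0)=77.4995, V(4,1)=64.2691, V(4,2)=40.9091, V(4,3)=0.3358, V(4,4)=73.1588
  t=3,j=0: stock 27.0008 → up 30.5109 (V=64.2691), down 17.2805 (V=77.4995). Price 63.2658; hedge Δ=-1.0000, bond B=90.2667.
  t=3,j=1: stock 47.6733 → up 53.8709 (V=40.9091), down 30.5109 (V=64.2691). Price 42.5933; hedge Δ=-1.0000, bond B=90.2667.
  t=3,j=2: stock 84.1732 → up 95.1158 (V=0.3358), down 53.8709 (V=40.9091). Price 6.6286; hedge Δ=-0.9837, bond B=89.4313.
  t=3,j=3: stock 148.6184 → up 167.9388 (V=73.1588), down 95.1158 (V=0.3358). Price 58.3517; hedge Δ=1.0000, bond B=-90.2667.
  t=2,j=0: stock 42.1888 → up 47.6733 (V=42.5933), down 27.0008 (V=63.2658). Price 43.7795; hedge Δ=-1.0000, bond B=85.9683.
  t=2,j=1: stock 74.4896 → up 84.1732 (V=6.6286), down 47.6733 (V=42.5933). Price 11.9051; hedge Δ=-0.9853, bond B=85.3026.
  t=2,j=2: stock 131.5207 → up 148.6184 (V=58.3517), down 84.1732 (V=6.6286). Price 47.5306; hedge Δ=0.8026, bond B=-58.0269.
  t=1,j=0: stock 65.9200 → up 74.4896 (V=11.9051), down 42.1888 (V=43.7795). Price 16.2944; hedge Δ=-0.9868, bond B=81.3441.
  t=1,j=1: stock 116.3900 → up 131.5207 (V=47.5306), down 74.4896 (V=11.9051). Price 39.7278; hedge Δ=0.6247, bond B=-32.9773.
  t=0,j=0: stock 103.0000 → up 116.3900 (V=39.7278), down 65.9200 (V=16.2944). Price 34.1923; hedge Δ=0.4643, bond B=-13.6310.
The time-0 hedge costs 34.1923, which is the no-arbitrage price.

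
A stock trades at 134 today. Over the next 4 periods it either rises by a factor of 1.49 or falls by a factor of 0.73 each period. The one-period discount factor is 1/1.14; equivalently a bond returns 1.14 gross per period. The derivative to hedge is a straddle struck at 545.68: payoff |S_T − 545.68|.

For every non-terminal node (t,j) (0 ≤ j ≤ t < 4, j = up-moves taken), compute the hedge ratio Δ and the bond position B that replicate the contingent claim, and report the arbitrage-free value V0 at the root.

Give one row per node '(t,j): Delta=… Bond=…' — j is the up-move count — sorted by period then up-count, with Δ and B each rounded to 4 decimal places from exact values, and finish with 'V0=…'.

Risk-neutral probability p* = (R−d)/(u−d) = (1.14−0.73)/(1.49−0.73) = 0.5395.
Payoff layer (t=4): V(4,0)=507.6264, V(4,1)=468.0089, V(4,2)=387.1458, V(4,3)=222.0964, V(4,4)=114.7851
  t=3,j=0: stock 52.1283 → up 77.6711 (V=468.0089), down 38.0536 (V=507.6264). Price 426.5384; hedge Δ=-1.0000, bond B=478.6667.
  t=3,j=1: stock 106.3988 → up 158.5342 (V=387.1458), down 77.6711 (V=468.0089). Price 372.2679; hedge Δ=-1.0000, bond B=478.6667.
  t=3,j=2: stock 217.1702 → up 323.5836 (V=222.0964), down 158.5342 (V=387.1458). Price 261.4965; hedge Δ=-1.0000, bond B=478.6667.
  t=3,j=3: stock 443.2652 → up 660.4651 (V=114.7851), down 323.5836 (V=222.0964). Price 144.0393; hedge Δ=-0.3185, bond B=285.2384.
  t=2,j=0: stock 71.4086 → up 106.3988 (V=372.2679), down 52.1283 (V=426.5384). Price 348.4744; hedge Δ=-1.0000, bond B=419.8830.
  t=2,j=1: stock 145.7518 → up 217.1702 (V=261.4965), down 106.3988 (V=372.2679). Price 274.1312; hedge Δ=-1.0000, bond B=419.8830.
  t=2,j=2: stock 297.4934 → up 443.2652 (V=144.0393), down 217.1702 (V=261.4965). Price 173.7995; hedge Δ=-0.5195, bond B=328.3484.
  t=1,j=0: stock 97.8200 → up 145.7518 (V=274.1312), down 71.4086 (V=348.4744). Price 270.4985; hedge Δ=-1.0000, bond B=368.3185.
  t=1,j=1: stock 199.6600 → up 297.4934 (V=173.7995), down 145.7518 (V=274.1312). Price 192.9868; hedge Δ=-0.6612, bond B=325.0022.
  t=0,j=0: stock 134.0000 → up 199.6600 (V=192.9868), down 97.8200 (V=270.4985). Price 200.5991; hedge Δ=-0.7611, bond B=302.5881.
Check: Δ(0,0)·S0 + B(0,0) = 200.5991 = V0.

(0,0): Delta=-0.7611 Bond=302.5881
(1,0): Delta=-1.0000 Bond=368.3185
(1,1): Delta=-0.6612 Bond=325.0022
(2,0): Delta=-1.0000 Bond=419.8830
(2,1): Delta=-1.0000 Bond=419.8830
(2,2): Delta=-0.5195 Bond=328.3484
(3,0): Delta=-1.0000 Bond=478.6667
(3,1): Delta=-1.0000 Bond=478.6667
(3,2): Delta=-1.0000 Bond=478.6667
(3,3): Delta=-0.3185 Bond=285.2384
V0=200.5991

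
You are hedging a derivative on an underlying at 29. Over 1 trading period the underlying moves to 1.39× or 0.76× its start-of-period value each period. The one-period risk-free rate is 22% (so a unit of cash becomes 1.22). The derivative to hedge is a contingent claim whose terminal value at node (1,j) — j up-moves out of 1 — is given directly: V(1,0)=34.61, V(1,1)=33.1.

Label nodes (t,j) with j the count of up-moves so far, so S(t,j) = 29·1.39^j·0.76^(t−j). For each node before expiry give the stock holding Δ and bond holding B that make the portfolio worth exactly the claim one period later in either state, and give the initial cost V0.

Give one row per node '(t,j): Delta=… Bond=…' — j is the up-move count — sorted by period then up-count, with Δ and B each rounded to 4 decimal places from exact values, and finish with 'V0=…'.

Since d<R<u, set p* = (R−d)/(u−d) = 0.7302; price each node as the discounted p*-expectation of its children.
At expiry t=1: V(1,0)=34.6100, V(1,1)=33.1000
Node (0,0) S=29.0000: V=(p*·33.1000+(1−p*)·34.6100)/1.22=27.4651; Δ=(33.1000−34.6100)/(40.3100−22.0400)=-0.0826; B=V−Δ·S=29.8620
Self-financing check: at every node Δ·S+B equals the discounted successor values.

(0,0): Delta=-0.0826 Bond=29.8620
V0=27.4651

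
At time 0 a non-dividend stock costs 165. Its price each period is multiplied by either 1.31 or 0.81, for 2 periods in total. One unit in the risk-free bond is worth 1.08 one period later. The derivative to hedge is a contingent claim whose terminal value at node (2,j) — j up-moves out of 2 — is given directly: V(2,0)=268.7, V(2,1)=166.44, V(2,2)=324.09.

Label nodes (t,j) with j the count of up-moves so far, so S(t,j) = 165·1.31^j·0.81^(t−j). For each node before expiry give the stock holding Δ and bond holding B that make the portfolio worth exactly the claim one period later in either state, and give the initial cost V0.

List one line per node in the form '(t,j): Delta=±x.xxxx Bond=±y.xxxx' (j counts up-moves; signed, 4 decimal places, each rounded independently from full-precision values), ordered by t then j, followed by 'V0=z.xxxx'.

The replicating-portfolio and risk-neutral prices coincide; use p* = (1.08−0.81)/(1.31−0.81) = 0.5400 for the latter.
At expiry t=2: V(2,0)=268.7000, V(2,1)=166.4400, V(2,2)=324.0900
(1,0): S=133.6500. Δ = (V_up−V_dn)/(S_up−S_dn) = (166.4400−268.7000)/(175.0815−108.2565) = -1.5303. V = [p*·166.4400 + (1−p*)·268.7000]/1.08 = 197.6663. B = V − Δ·S = 402.1863.
(1,1): S=216.1500. Δ = (V_up−V_dn)/(S_up−S_dn) = (324.0900−166.4400)/(283.1565−175.0815) = 1.4587. V = [p*·324.0900 + (1−p*)·166.4400]/1.08 = 232.9361. B = V − Δ·S = -82.3639.
(0,0): S=165.0000. Δ = (V_up−V_dn)/(S_up−S_dn) = (232.9361−197.6663)/(216.1500−133.6500) = 0.4275. V = [p*·232.9361 + (1−p*)·197.6663]/1.08 = 200.6593. B = V − Δ·S = 130.1196.
Self-financing check: at every node Δ·S+B equals the discounted successor values.

(0,0): Delta=0.4275 Bond=130.1196
(1,0): Delta=-1.5303 Bond=402.1863
(1,1): Delta=1.4587 Bond=-82.3639
V0=200.6593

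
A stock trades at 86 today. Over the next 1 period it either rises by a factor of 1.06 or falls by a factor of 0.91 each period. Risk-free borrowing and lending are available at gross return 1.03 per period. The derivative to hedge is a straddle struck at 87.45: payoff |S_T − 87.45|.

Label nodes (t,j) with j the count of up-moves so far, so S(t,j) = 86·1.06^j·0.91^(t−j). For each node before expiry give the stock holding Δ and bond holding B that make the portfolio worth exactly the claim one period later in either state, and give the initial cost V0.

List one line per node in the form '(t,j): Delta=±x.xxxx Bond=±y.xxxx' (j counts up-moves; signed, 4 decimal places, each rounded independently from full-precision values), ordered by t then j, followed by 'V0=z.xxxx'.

(0,0): Delta=-0.4248 Bond=41.1994
V0=4.6660

Risk-neutral probability p* = (R−d)/(u−d) = (1.03−0.91)/(1.06−0.91) = 0.8000.
At expiry t=1: V(1,0)=9.1900, V(1,1)=3.7100
(0,0): S=86.0000. Δ = (V_up−V_dn)/(S_up−S_dn) = (3.7100−9.1900)/(91.1600−78.2600) = -0.4248. V = [p*·3.7100 + (1−p*)·9.1900]/1.03 = 4.6660. B = V − Δ·S = 41.1994.
Each (Δ,B) replicates both successor values, so the strategy is self-financing and V0 is arbitrage-free.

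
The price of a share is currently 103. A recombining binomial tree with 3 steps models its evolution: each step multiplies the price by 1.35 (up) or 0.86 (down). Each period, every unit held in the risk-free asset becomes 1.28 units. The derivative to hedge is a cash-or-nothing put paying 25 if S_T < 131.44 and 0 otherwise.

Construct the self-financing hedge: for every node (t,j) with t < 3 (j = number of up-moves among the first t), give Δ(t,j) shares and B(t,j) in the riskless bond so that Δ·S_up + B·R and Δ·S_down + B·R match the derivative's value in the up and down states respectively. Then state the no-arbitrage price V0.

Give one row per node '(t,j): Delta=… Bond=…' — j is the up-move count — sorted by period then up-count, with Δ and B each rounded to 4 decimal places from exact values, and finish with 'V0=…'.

Under the risk-neutral measure, an up-move has probability p* = (R−d)/(u−d) = 0.8571 and values discount at R = 1.28.
At expiry t=3: V(3,0)=25.0000, V(3,1)=25.0000, V(3,2)=0.0000, V(3,3)=0.0000
  t=2,j=0: stock 76.1788 → up 102.8414 (V=25.0000), down 65.5138 (V=25.0000). Price 19.5312; hedge Δ=0.0000, bond B=19.5312.
  t=2,j=1: stock 119.5830 → up 161.4371 (V=0.0000), down 102.8414 (V=25.0000). Price 2.7902; hedge Δ=-0.4267, bond B=53.8106.
  t=2,j=2: stock 187.7175 → up 253.4186 (V=0.0000), down 161.4371 (V=0.0000). Price 0.0000; hedge Δ=0.0000, bond B=0.0000.
  t=1,j=0: stock 88.5800 → up 119.5830 (V=2.7902), down 76.1788 (V=19.5312). Price 4.0483; hedge Δ=-0.3857, bond B=38.2137.
  t=1,j=1: stock 139.0500 → up 187.7175 (V=0.0000), down 119.5830 (V=2.7902). Price 0.3114; hedge Δ=-0.0410, bond B=6.0056.
  t=0,j=0: stock 103.0000 → up 139.0500 (V=0.3114), down 88.5800 (V=4.0483). Price 0.6603; hedge Δ=-0.0740, bond B=8.2866.
The time-0 hedge costs 0.6603, which is the no-arbitrage price.

(0,0): Delta=-0.0740 Bond=8.2866
(1,0): Delta=-0.3857 Bond=38.2137
(1,1): Delta=-0.0410 Bond=6.0056
(2,0): Delta=0.0000 Bond=19.5312
(2,1): Delta=-0.4267 Bond=53.8106
(2,2): Delta=0.0000 Bond=0.0000
V0=0.6603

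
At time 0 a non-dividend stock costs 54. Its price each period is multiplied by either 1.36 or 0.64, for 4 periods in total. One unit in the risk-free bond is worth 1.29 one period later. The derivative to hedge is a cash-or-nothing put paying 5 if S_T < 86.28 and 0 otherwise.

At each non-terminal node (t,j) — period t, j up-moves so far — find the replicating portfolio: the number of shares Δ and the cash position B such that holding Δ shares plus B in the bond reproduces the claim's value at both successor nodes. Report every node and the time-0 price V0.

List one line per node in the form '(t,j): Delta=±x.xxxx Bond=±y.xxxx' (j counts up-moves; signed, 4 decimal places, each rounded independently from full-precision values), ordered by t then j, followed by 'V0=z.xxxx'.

Since d<R<u, set p* = (R−d)/(u−d) = 0.9028; price each node as the discounted p*-expectation of its children.
Payoff layer (t=4): V(4,0)=5.0000, V(4,1)=5.0000, V(4,2)=5.0000, V(4,3)=0.0000, V(4,4)=0.0000
  t=3,j=0: stock 14.1558 → up 19.2519 (V=5.0000), down 9.0597 (V=5.0000). Price 3.8760; hedge Δ=0.0000, bond B=3.8760.
  t=3,j=1: stock 30.0810 → up 40.9102 (V=5.0000), down 19.2519 (V=5.0000). Price 3.8760; hedge Δ=0.0000, bond B=3.8760.
  t=3,j=2: stock 63.9222 → up 86.9342 (V=0.0000), down 40.9102 (V=5.0000). Price 0.3768; hedge Δ=-0.1086, bond B=7.3213.
  t=3,j=3: stock 135.8346 → up 184.7351 (V=0.0000), down 86.9342 (V=0.0000). Price 0.0000; hedge Δ=0.0000, bond B=0.0000.
  t=2,j=0: stock 22.1184 → up 30.0810 (V=3.8760), down 14.1558 (V=3.8760). Price 3.0046; hedge Δ=0.0000, bond B=3.0046.
  t=2,j=1: stock 47.0016 → up 63.9222 (V=0.3768), down 30.0810 (V=3.8760). Price 0.5558; hedge Δ=-0.1034, bond B=5.4157.
  t=2,j=2: stock 99.8784 → up 135.8346 (V=0.0000), down 63.9222 (V=0.3768). Price 0.0284; hedge Δ=-0.0052, bond B=0.5518.
  t=1,j=0: stock 34.5600 → up 47.0016 (V=0.5558), down 22.1184 (V=3.0046). Price 0.6154; hedge Δ=-0.0984, bond B=4.0165.
  t=1,j=1: stock 73.4400 → up 99.8784 (V=0.0284), down 47.0016 (V=0.5558). Price 0.0618; hedge Δ=-0.0100, bond B=0.7943.
  t=0,j=0: stock 54.0000 → up 73.4400 (V=0.0618), down 34.5600 (V=0.6154). Price 0.0896; hedge Δ=-0.0142, bond B=0.8586.
Each (Δ,B) replicates both successor values, so the strategy is self-financing and V0 is arbitrage-free.

(0,0): Delta=-0.0142 Bond=0.8586
(1,0): Delta=-0.0984 Bond=4.0165
(1,1): Delta=-0.0100 Bond=0.7943
(2,0): Delta=0.0000 Bond=3.0046
(2,1): Delta=-0.1034 Bond=5.4157
(2,2): Delta=-0.0052 Bond=0.5518
(3,0): Delta=0.0000 Bond=3.8760
(3,1): Delta=0.0000 Bond=3.8760
(3,2): Delta=-0.1086 Bond=7.3213
(3,3): Delta=0.0000 Bond=0.0000
V0=0.0896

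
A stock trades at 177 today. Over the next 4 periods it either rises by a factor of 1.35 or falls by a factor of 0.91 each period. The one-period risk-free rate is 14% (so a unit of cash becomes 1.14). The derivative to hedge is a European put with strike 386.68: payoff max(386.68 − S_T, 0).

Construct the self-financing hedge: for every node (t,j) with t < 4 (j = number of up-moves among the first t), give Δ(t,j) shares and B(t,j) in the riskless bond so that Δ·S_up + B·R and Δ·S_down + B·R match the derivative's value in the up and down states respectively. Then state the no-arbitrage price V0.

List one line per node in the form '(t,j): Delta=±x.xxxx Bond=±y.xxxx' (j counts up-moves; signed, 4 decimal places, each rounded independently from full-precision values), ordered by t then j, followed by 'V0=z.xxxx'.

(0,0): Delta=-0.7302 Bond=191.6396
(1,0): Delta=-0.9715 Bond=257.3314
(1,1): Delta=-0.5817 Bond=182.9863
(2,0): Delta=-1.0000 Bond=297.5377
(2,1): Delta=-0.9539 Bond=289.5413
(2,2): Delta=-0.3526 Bond=134.7056
(3,0): Delta=-1.0000 Bond=339.1930
(3,1): Delta=-1.0000 Bond=339.1930
(3,2): Delta=-0.9256 Bond=321.7539
(3,3): Delta=0.0000 Bond=0.0000
V0=62.3930

Under the risk-neutral measure, an up-move has probability p* = (R−d)/(u−d) = 0.5227 and values discount at R = 1.14.
At expiry t=4: V(4,0)=265.3023, V(4,1)=206.6142, V(4,2)=119.5494, V(4,3)=0.0000, V(4,4)=0.0000
Node (3,0) S=133.3821: V=(p*·206.6142+(1−p*)·265.3023)/1.14=205.8109; Δ=(206.6142−265.3023)/(180.0658−121.3777)=-1.0000; B=V−Δ·S=339.1930
Node (3,1) S=197.8745: V=(p*·119.5494+(1−p*)·206.6142)/1.14=141.3185; Δ=(119.5494−206.6142)/(267.1306−180.0658)=-1.0000; B=V−Δ·S=339.1930
Node (3,2) S=293.5501: V=(p*·0.0000+(1−p*)·119.5494)/1.14=50.0506; Δ=(0.0000−119.5494)/(396.2926−267.1306)=-0.9256; B=V−Δ·S=321.7539
Node (3,3) S=435.4864: V=(p*·0.0000+(1−p*)·0.0000)/1.14=0.0000; Δ=(0.0000−0.0000)/(587.9066−396.2926)=0.0000; B=V−Δ·S=0.0000
Node (2,0) S=146.5737: V=(p*·141.3185+(1−p*)·205.8109)/1.14=150.9640; Δ=(141.3185−205.8109)/(197.8745−133.3821)=-1.0000; B=V−Δ·S=297.5377
Node (2,1) S=217.4445: V=(p*·50.0506+(1−p*)·141.3185)/1.14=82.1143; Δ=(50.0506−141.3185)/(293.5501−197.8745)=-0.9539; B=V−Δ·S=289.5413
Node (2,2) S=322.5825: V=(p*·0.0000+(1−p*)·50.0506)/1.14=20.9542; Δ=(0.0000−50.0506)/(435.4864−293.5501)=-0.3526; B=V−Δ·S=134.7056
Node (1,0) S=161.0700: V=(p*·82.1143+(1−p*)·150.9640)/1.14=100.8547; Δ=(82.1143−150.9640)/(217.4445−146.5737)=-0.9715; B=V−Δ·S=257.3314
Node (1,1) S=238.9500: V=(p*·20.9542+(1−p*)·82.1143)/1.14=43.9862; Δ=(20.9542−82.1143)/(322.5825−217.4445)=-0.5817; B=V−Δ·S=182.9863
Node (0,0) S=177.0000: V=(p*·43.9862+(1−p*)·100.8547)/1.14=62.3930; Δ=(43.9862−100.8547)/(238.9500−161.0700)=-0.7302; B=V−Δ·S=191.6396
Root portfolio cost Δ·177+B reproduces V0=62.3930.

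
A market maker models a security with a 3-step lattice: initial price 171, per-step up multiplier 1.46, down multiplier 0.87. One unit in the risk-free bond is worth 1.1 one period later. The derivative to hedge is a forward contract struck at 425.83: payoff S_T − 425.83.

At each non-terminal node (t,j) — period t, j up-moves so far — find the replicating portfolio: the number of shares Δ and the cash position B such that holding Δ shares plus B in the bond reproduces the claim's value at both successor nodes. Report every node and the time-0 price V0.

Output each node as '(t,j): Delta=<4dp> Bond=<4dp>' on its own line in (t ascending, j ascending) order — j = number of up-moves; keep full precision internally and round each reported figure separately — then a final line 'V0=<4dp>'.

Since d<R<u, set p* = (R−d)/(u−d) = 0.3898; price each node as the discounted p*-expectation of its children.
Terminal values V(3,·): V(3,0)=-313.2260, V(3,1)=-236.8623, V(3,2)=-108.7119, V(3,3)=106.3453
Node (2,0) S=129.4299: V=(p*·-236.8623+(1−p*)·-313.2260)/1.1=-257.6883; Δ=(-236.8623−-313.2260)/(188.9677−112.6040)=1.0000; B=V−Δ·S=-387.1182
Node (2,1) S=217.2042: V=(p*·-108.7119+(1−p*)·-236.8623)/1.1=-169.9140; Δ=(-108.7119−-236.8623)/(317.1181−188.9677)=1.0000; B=V−Δ·S=-387.1182
Node (2,2) S=364.5036: V=(p*·106.3453+(1−p*)·-108.7119)/1.1=-22.6146; Δ=(106.3453−-108.7119)/(532.1753−317.1181)=1.0000; B=V−Δ·S=-387.1182
Node (1,0) S=148.7700: V=(p*·-169.9140+(1−p*)·-257.6883)/1.1=-203.1556; Δ=(-169.9140−-257.6883)/(217.2042−129.4299)=1.0000; B=V−Δ·S=-351.9256
Node (1,1) S=249.6600: V=(p*·-22.6146+(1−p*)·-169.9140)/1.1=-102.2656; Δ=(-22.6146−-169.9140)/(364.5036−217.2042)=1.0000; B=V−Δ·S=-351.9256
Node (0,0) S=171.0000: V=(p*·-102.2656+(1−p*)·-203.1556)/1.1=-148.9324; Δ=(-102.2656−-203.1556)/(249.6600−148.7700)=1.0000; B=V−Δ·S=-319.9324
Self-financing check: at every node Δ·S+B equals the discounted successor values.

(0,0): Delta=1.0000 Bond=-319.9324
(1,0): Delta=1.0000 Bond=-351.9256
(1,1): Delta=1.0000 Bond=-351.9256
(2,0): Delta=1.0000 Bond=-387.1182
(2,1): Delta=1.0000 Bond=-387.1182
(2,2): Delta=1.0000 Bond=-387.1182
V0=-148.9324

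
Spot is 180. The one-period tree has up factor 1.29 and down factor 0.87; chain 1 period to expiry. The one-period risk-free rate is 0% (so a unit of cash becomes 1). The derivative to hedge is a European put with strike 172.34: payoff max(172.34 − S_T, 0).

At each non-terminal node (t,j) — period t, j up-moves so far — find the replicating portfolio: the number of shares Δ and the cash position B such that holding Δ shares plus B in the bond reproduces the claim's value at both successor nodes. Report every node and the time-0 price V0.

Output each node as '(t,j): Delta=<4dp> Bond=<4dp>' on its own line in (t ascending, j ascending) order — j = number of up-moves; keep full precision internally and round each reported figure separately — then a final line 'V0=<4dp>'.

(0,0): Delta=-0.2082 Bond=48.3443
V0=10.8681

Since d<R<u, set p* = (R−d)/(u−d) = 0.3095; price each node as the discounted p*-expectation of its children.
At expiry t=1: V(1,0)=15.7400, V(1,1)=0.0000
Node (0,0) S=180.0000: V=(p*·0.0000+(1−p*)·15.7400)/1=10.8681; Δ=(0.0000−15.7400)/(232.2000−156.6000)=-0.2082; B=V−Δ·S=48.3443
The time-0 hedge costs 10.8681, which is the no-arbitrage price.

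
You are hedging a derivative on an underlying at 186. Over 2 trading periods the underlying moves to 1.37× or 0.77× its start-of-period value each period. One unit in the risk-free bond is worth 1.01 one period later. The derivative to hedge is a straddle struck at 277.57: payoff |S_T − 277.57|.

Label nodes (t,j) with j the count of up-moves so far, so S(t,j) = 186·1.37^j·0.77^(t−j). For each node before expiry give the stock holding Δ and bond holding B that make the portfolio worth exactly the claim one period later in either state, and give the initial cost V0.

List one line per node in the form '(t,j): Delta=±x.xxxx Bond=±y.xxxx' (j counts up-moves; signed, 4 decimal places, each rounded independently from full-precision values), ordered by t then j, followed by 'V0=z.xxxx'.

(0,0): Delta=-0.4923 Bond=200.1069
(1,0): Delta=-1.0000 Bond=274.8218
(1,1): Delta=-0.0643 Bond=93.0372
V0=108.5404

Since d<R<u, set p* = (R−d)/(u−d) = 0.4000; price each node as the discounted p*-expectation of its children.
Terminal payoffs: V(2,0)=167.2906, V(2,1)=81.3586, V(2,2)=71.5334
  t=1,j=0: stock 143.2200 → up 196.2114 (V=81.3586), down 110.2794 (V=167.2906). Price 131.6018; hedge Δ=-1.0000, bond B=274.8218.
  t=1,j=1: stock 254.8200 → up 349.1034 (V=71.5334), down 196.2114 (V=81.3586). Price 76.6619; hedge Δ=-0.0643, bond B=93.0372.
  t=0,j=0: stock 186.0000 → up 254.8200 (V=76.6619), down 143.2200 (V=131.6018). Price 108.5404; hedge Δ=-0.4923, bond B=200.1069.
The time-0 hedge costs 108.5404, which is the no-arbitrage price.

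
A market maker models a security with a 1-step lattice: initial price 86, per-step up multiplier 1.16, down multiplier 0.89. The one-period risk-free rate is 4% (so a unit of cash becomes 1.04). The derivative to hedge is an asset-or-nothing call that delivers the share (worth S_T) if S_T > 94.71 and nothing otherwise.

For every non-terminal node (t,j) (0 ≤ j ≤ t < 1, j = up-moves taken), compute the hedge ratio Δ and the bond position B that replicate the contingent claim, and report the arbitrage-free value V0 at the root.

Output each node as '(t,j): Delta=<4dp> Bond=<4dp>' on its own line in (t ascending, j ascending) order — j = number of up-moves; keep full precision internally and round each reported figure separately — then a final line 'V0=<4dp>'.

The replicating-portfolio and risk-neutral prices coincide; use p* = (1.04−0.89)/(1.16−0.89) = 0.5556 for the latter.
At expiry t=1: V(1,0)=0.0000, V(1,1)=99.7600
Node (0,0) S=86.0000: V=(p*·99.7600+(1−p*)·0.0000)/1.04=53.2906; Δ=(99.7600−0.0000)/(99.7600−76.5400)=4.2963; B=V−Δ·S=-316.1909
Root portfolio cost Δ·86+B reproduces V0=53.2906.

(0,0): Delta=4.2963 Bond=-316.1909
V0=53.2906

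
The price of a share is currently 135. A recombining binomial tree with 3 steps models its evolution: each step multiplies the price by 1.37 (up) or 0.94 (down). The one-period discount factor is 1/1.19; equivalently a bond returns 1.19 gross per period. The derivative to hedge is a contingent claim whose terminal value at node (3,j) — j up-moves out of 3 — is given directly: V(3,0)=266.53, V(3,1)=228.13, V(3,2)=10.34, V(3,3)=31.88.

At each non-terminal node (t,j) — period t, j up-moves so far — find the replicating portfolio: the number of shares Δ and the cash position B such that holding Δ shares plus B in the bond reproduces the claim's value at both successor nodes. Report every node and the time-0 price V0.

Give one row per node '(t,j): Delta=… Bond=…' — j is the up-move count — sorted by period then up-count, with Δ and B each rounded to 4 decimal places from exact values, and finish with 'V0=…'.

(0,0): Delta=-1.2829 Bond=232.4857
(1,0): Delta=-2.1975 Bond=392.7305
(1,1): Delta=-0.8310 Bond=193.0858
(2,0): Delta=-0.7486 Bond=294.5161
(2,1): Delta=-2.9133 Bond=591.7891
(2,2): Delta=0.1977 Bond=-30.8802
V0=59.2995

No-arbitrage ⇒ martingale measure with p* = (R−d)/(u−d) = 0.5814.
At expiry t=3: V(3,0)=266.5300, V(3,1)=228.1300, V(3,2)=10.3400, V(3,3)=31.8800
Node (2,0) S=119.2860: V=(p*·228.1300+(1−p*)·266.5300)/1.19=205.2138; Δ=(228.1300−266.5300)/(163.4218−112.1288)=-0.7486; B=V−Δ·S=294.5161
Node (2,1) S=173.8530: V=(p*·10.3400+(1−p*)·228.1300)/1.19=85.3008; Δ=(10.3400−228.1300)/(238.1786−163.4218)=-2.9133; B=V−Δ·S=591.7891
Node (2,2) S=253.3815: V=(p*·31.8800+(1−p*)·10.3400)/1.19=19.2128; Δ=(31.8800−10.3400)/(347.1327−238.1786)=0.1977; B=V−Δ·S=-30.8802
Node (1,0) S=126.9000: V=(p*·85.3008+(1−p*)·205.2138)/1.19=113.8630; Δ=(85.3008−205.2138)/(173.8530−119.2860)=-2.1975; B=V−Δ·S=392.7305
Node (1,1) S=184.9500: V=(p*·19.2128+(1−p*)·85.3008)/1.19=39.3929; Δ=(19.2128−85.3008)/(253.3815−173.8530)=-0.8310; B=V−Δ·S=193.0858
Node (0,0) S=135.0000: V=(p*·39.3929+(1−p*)·113.8630)/1.19=59.2995; Δ=(39.3929−113.8630)/(184.9500−126.9000)=-1.2829; B=V−Δ·S=232.4857
The time-0 hedge costs 59.2995, which is the no-arbitrage price.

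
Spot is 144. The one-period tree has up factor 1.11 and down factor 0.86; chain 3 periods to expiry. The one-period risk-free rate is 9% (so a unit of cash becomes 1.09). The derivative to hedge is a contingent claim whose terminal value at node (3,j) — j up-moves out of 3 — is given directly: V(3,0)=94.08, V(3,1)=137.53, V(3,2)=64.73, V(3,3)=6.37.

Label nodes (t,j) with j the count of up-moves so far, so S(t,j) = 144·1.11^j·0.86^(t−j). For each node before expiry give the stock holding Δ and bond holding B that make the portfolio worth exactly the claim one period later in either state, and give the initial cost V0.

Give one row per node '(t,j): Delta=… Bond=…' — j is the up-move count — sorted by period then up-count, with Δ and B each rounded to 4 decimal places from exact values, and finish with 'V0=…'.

(0,0): Delta=-1.3989 Bond=217.3410
(1,0): Delta=-1.8817 Bond=296.6871
(1,1): Delta=-1.3664 Bond=231.7030
(2,0): Delta=1.6319 Bond=-50.8147
(2,1): Delta=-2.1184 Bond=355.9284
(2,2): Delta=-1.3157 Bond=243.5673
V0=15.8967

Risk-neutral probability p* = (R−d)/(u−d) = (1.09−0.86)/(1.11−0.86) = 0.9200.
Terminal payoffs: V(3,0)=94.0800, V(3,1)=137.5300, V(3,2)=64.7300, V(3,3)=6.3700
Node (2,0) S=106.5024: V=(p*·137.5300+(1−p*)·94.0800)/1.09=122.9853; Δ=(137.5300−94.0800)/(118.2177−91.5921)=1.6319; B=V−Δ·S=-50.8147
Node (2,1) S=137.4624: V=(p*·64.7300+(1−p*)·137.5300)/1.09=64.7284; Δ=(64.7300−137.5300)/(152.5833−118.2177)=-2.1184; B=V−Δ·S=355.9284
Node (2,2) S=177.4224: V=(p*·6.3700+(1−p*)·64.7300)/1.09=10.1273; Δ=(6.3700−64.7300)/(196.9389−152.5833)=-1.3157; B=V−Δ·S=243.5673
Node (1,0) S=123.8400: V=(p*·64.7284+(1−p*)·122.9853)/1.09=63.6596; Δ=(64.7284−122.9853)/(137.4624−106.5024)=-1.8817; B=V−Δ·S=296.6871
Node (1,1) S=159.8400: V=(p*·10.1273+(1−p*)·64.7284)/1.09=13.2986; Δ=(10.1273−64.7284)/(177.4224−137.4624)=-1.3664; B=V−Δ·S=231.7030
Node (0,0) S=144.0000: V=(p*·13.2986+(1−p*)·63.6596)/1.09=15.8967; Δ=(13.2986−63.6596)/(159.8400−123.8400)=-1.3989; B=V−Δ·S=217.3410
Self-financing check: at every node Δ·S+B equals the discounted successor values.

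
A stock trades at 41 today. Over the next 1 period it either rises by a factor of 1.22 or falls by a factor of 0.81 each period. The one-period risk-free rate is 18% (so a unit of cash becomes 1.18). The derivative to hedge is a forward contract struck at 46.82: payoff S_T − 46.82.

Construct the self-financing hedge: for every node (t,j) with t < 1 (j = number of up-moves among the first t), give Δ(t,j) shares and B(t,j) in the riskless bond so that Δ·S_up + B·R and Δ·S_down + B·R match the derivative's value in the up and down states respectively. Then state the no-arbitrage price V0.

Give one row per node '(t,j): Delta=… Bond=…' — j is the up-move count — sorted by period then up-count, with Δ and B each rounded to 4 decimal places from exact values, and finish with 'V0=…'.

(0,0): Delta=1.0000 Bond=-39.6780
V0=1.3220

Under the risk-neutral measure, an up-move has probability p* = (R−d)/(u−d) = 0.9024 and values discount at R = 1.18.
Payoff layer (t=1): V(1,0)=-13.6100, V(1,1)=3.2000
Node (0,0) S=41.0000: V=(p*·3.2000+(1−p*)·-13.6100)/1.18=1.3220; Δ=(3.2000−-13.6100)/(50.0200−33.2100)=1.0000; B=V−Δ·S=-39.6780
Check: Δ(0,0)·S0 + B(0,0) = 1.3220 = V0.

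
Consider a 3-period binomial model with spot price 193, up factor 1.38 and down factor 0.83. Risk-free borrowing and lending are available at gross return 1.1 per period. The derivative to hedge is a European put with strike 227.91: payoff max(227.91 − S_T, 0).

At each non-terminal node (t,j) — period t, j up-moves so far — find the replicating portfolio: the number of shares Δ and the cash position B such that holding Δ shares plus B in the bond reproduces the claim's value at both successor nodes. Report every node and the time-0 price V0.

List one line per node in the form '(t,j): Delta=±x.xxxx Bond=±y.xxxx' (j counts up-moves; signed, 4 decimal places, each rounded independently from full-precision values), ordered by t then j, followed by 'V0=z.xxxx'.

The replicating-portfolio and risk-neutral prices coincide; use p* = (1.1−0.83)/(1.38−0.83) = 0.4909 for the latter.
Terminal payoffs: V(3,0)=117.5551, V(3,1)=44.4284, V(3,2)=0.0000, V(3,3)=0.0000
(2,0): S=132.9577. Δ = (V_up−V_dn)/(S_up−S_dn) = (44.4284−117.5551)/(183.4816−110.3549) = -1.0000. V = [p*·44.4284 + (1−p*)·117.5551]/1.1 = 74.2332. B = V − Δ·S = 207.1909.
(2,1): S=221.0622. Δ = (V_up−V_dn)/(S_up−S_dn) = (0.0000−44.4284)/(305.0658−183.4816) = -0.3654. V = [p*·0.0000 + (1−p*)·44.4284]/1.1 = 20.5619. B = V − Δ·S = 101.3408.
(2,2): S=367.5492. Δ = (V_up−V_dn)/(S_up−S_dn) = (0.0000−0.0000)/(507.2179−305.0658) = 0.0000. V = [p*·0.0000 + (1−p*)·0.0000]/1.1 = 0.0000. B = V − Δ·S = 0.0000.
(1,0): S=160.1900. Δ = (V_up−V_dn)/(S_up−S_dn) = (20.5619−74.2332)/(221.0622−132.9577) = -0.6092. V = [p*·20.5619 + (1−p*)·74.2332]/1.1 = 43.5322. B = V − Δ·S = 141.1165.
(1,1): S=266.3400. Δ = (V_up−V_dn)/(S_up−S_dn) = (0.0000−20.5619)/(367.5492−221.0622) = -0.1404. V = [p*·0.0000 + (1−p*)·20.5619]/1.1 = 9.5162. B = V − Δ·S = 46.9015.
(0,0): S=193.0000. Δ = (V_up−V_dn)/(S_up−S_dn) = (9.5162−43.5322)/(266.3400−160.1900) = -0.3205. V = [p*·9.5162 + (1−p*)·43.5322]/1.1 = 24.3941. B = V − Δ·S = 86.2413.
Check: Δ(0,0)·S0 + B(0,0) = 24.3941 = V0.

(0,0): Delta=-0.3205 Bond=86.2413
(1,0): Delta=-0.6092 Bond=141.1165
(1,1): Delta=-0.1404 Bond=46.9015
(2,0): Delta=-1.0000 Bond=207.1909
(2,1): Delta=-0.3654 Bond=101.3408
(2,2): Delta=0.0000 Bond=0.0000
V0=24.3941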